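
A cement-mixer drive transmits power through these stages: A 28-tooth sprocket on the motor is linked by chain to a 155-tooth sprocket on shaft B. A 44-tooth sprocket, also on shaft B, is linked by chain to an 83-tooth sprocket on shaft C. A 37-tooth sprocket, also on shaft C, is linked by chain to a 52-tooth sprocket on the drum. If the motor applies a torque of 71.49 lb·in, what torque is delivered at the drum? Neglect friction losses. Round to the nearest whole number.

1049 lb·in

Chain: ratio = 155/28 = 5.5357; torque at shaft B = 71.49 × 5.5357 = 395.75 lb·in.
Chain: ratio = 83/44 = 1.8864; torque at shaft C = 395.75 × 1.8864 = 746.53 lb·in.
Chain: ratio = 52/37 = 1.4054; torque at the drum = 746.53 × 1.4054 = 1049.2 lb·in.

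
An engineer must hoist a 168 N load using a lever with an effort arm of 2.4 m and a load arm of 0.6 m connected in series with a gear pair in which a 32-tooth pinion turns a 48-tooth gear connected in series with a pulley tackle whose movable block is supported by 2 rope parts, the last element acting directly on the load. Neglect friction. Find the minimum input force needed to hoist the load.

Lever MA = effort arm / load arm = 2.4/0.6 = 4.
Gear pair MA = 48/32 = 1.5.
Block-and-tackle MA = number of supporting rope parts = 2.
Combined ideal MA = 4 × 1.5 × 2 = 12.
Effort = load / MA = 168 / 12 = 14 N.

14 N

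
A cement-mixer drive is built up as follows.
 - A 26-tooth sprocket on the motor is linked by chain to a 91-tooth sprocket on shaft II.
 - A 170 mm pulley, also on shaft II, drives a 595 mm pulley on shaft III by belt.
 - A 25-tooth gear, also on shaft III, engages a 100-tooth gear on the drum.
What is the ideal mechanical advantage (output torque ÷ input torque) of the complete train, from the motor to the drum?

Each stage contributes driven/driver: chain 91/26 = 3.5, belt 595/170 = 3.5, gear mesh 100/25 = 4.
Overall: 3.5 × 3.5 × 4 = 49.

49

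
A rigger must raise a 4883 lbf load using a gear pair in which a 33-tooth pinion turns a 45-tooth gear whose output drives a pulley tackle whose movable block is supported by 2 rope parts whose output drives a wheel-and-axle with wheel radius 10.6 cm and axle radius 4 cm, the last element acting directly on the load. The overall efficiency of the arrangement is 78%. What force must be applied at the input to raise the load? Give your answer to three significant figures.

Gear pair MA = 45/33 = 1.3636.
Block-and-tackle MA = number of supporting rope parts = 2.
Wheel-and-axle MA = R/r = 10.6/4 = 2.65.
Combined ideal MA = 1.3636 × 2 × 2.65 = 7.2273.
Actual MA = 7.2273 × 0.78 = 5.6373.
Effort = load / actual MA = 4883 / 5.6373 = 866.2 lbf.

866 lbf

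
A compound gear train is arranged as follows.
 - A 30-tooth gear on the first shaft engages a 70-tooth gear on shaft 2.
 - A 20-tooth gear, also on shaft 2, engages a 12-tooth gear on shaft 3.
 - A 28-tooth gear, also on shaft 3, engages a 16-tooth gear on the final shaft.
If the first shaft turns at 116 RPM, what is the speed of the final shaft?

145 RPM

the first shaft → shaft 2 (gear mesh, 70/30): 116 ÷ 2.3333 = 49.714 RPM
shaft 2 → shaft 3 (gear mesh, 12/20): 49.714 ÷ 0.6 = 82.857 RPM
shaft 3 → the final shaft (gear mesh, 16/28): 82.857 ÷ 0.57143 = 145 RPM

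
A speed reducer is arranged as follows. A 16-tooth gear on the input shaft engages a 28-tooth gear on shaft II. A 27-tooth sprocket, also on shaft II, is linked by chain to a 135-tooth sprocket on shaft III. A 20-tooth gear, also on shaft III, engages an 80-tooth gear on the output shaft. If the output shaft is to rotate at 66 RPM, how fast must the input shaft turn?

2310 RPM

Overall ratio R = 1.75 × 5 × 4 = 35.
Required input speed = output speed × R = 66 × 35 = 2310 RPM.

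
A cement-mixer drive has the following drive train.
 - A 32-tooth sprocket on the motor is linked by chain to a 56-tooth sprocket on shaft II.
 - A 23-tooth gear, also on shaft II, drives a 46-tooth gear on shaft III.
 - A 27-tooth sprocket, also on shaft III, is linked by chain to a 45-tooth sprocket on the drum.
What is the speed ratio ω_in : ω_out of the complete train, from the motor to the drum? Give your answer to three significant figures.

5.83

Each stage contributes driven/driver: chain 56/32 = 1.75, gear mesh 46/23 = 2, chain 45/27 = 1.6667.
Overall: 1.75 × 2 × 1.6667 = 5.8333.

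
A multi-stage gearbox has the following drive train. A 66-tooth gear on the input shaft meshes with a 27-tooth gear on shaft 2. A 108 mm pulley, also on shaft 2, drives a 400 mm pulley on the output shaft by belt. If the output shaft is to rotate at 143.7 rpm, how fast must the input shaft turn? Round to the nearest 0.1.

217.7 rpm

Overall ratio R = 0.40909 × 3.7037 = 1.5152.
Required input speed = output speed × R = 143.7 × 1.5152 = 217.73 rpm.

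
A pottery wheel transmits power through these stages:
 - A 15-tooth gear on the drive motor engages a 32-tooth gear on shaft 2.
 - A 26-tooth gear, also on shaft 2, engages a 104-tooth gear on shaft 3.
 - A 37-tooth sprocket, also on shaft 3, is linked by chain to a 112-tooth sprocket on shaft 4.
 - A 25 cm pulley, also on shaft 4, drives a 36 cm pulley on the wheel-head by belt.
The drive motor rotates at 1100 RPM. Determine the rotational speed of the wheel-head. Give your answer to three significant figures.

the drive motor → shaft 2 (gear mesh, 32/15): 1100 ÷ 2.1333 = 515.62 RPM
shaft 2 → shaft 3 (gear mesh, 104/26): 515.62 ÷ 4 = 128.91 RPM
shaft 3 → shaft 4 (chain, 112/37): 128.91 ÷ 3.027 = 42.585 RPM
shaft 4 → the wheel-head (belt, 36/25): 42.585 ÷ 1.44 = 29.573 RPM

29.6 RPM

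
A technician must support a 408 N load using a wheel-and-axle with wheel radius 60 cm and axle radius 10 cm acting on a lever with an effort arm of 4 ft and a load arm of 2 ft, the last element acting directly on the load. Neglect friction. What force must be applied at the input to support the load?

34 N

Wheel-and-axle MA = R/r = 60/10 = 6.
Lever MA = effort arm / load arm = 4/2 = 2.
Combined ideal MA = 6 × 2 = 12.
Effort = load / MA = 408 / 12 = 34 N.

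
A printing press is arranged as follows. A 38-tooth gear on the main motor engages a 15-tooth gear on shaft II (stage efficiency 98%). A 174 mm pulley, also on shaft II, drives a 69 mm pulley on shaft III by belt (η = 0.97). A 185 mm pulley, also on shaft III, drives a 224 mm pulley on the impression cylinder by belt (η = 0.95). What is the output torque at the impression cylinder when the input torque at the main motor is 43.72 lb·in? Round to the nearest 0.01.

7.48 lb·in

Gear mesh: ratio = 15/38 = 0.39474; torque at shaft II = 43.72 × 0.39474 × 0.98 = 16.913 lb·in.
Belt: ratio = 69/174 = 0.39655; torque at shaft III = 16.913 × 0.39655 × 0.97 = 6.5056 lb·in.
Belt: ratio = 224/185 = 1.2108; torque at the impression cylinder = 6.5056 × 1.2108 × 0.95 = 7.4832 lb·in.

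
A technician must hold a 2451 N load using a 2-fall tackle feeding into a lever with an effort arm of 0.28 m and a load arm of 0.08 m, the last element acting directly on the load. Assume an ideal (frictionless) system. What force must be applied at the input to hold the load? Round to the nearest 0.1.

350.1 N

Block-and-tackle MA = number of supporting rope parts = 2.
Lever MA = effort arm / load arm = 0.28/0.08 = 3.5.
Combined ideal MA = 2 × 3.5 = 7.
Effort = load / MA = 2451 / 7 = 350.14 N.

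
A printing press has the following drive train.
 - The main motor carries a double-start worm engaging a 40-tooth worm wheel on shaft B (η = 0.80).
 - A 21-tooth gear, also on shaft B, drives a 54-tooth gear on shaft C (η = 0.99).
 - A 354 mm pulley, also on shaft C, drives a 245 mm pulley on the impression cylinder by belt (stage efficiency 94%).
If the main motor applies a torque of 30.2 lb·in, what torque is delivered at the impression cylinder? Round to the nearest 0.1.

Worm: ratio = 40/2 = 20; torque at shaft B = 30.2 × 20 × 0.80 = 483.2 lb·in.
Gear mesh: ratio = 54/21 = 2.5714; torque at shaft C = 483.2 × 2.5714 × 0.99 = 1230.1 lb·in.
Belt: ratio = 245/354 = 0.69209; torque at the impression cylinder = 1230.1 × 0.69209 × 0.94 = 800.25 lb·in.

800.3 lb·in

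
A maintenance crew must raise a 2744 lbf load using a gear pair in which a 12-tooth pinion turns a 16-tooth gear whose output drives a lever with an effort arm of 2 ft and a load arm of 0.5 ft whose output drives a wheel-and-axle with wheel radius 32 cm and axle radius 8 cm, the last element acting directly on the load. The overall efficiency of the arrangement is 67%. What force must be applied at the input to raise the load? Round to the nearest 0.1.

192.0 lbf

Gear pair MA = 16/12 = 1.3333.
Lever MA = effort arm / load arm = 2/0.5 = 4.
Wheel-and-axle MA = R/r = 32/8 = 4.
Combined ideal MA = 1.3333 × 4 × 4 = 21.333.
Actual MA = 21.333 × 0.67 = 14.293.
Effort = load / actual MA = 2744 / 14.293 = 191.98 lbf.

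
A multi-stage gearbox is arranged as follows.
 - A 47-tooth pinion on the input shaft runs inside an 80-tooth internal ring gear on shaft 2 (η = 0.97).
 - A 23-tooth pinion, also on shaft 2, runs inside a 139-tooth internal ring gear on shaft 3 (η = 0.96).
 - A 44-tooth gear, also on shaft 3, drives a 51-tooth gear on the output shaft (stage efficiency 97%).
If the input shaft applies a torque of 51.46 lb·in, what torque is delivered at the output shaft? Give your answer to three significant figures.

internal gear 80/47 = 1.7021 → τ = 51.46·1.7021·0.97 = 84.964 lb·in
internal gear 139/23 = 6.0435 → τ = 84.964·6.0435·0.96 = 492.94 lb·in
gear mesh 51/44 = 1.1591 → τ = 492.94·1.1591·0.97 = 554.22 lb·in

554 lb·in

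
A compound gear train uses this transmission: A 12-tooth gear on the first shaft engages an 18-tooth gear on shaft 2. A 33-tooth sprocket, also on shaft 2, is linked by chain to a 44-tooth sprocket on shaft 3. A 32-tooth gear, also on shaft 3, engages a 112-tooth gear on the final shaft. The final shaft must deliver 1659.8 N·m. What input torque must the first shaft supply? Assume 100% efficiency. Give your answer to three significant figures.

Overall ratio R = 1.5 × 1.3333 × 3.5 = 7.
Input torque = output torque / R = 1659.8 / 7 = 237.11 N·m.

237 N·m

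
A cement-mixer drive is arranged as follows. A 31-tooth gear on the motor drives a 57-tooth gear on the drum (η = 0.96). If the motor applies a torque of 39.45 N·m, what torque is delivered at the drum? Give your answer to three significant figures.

69.6 N·m

Gear mesh: ratio = 57/31 = 1.8387; torque at the drum = 39.45 × 1.8387 × 0.96 = 69.636 N·m.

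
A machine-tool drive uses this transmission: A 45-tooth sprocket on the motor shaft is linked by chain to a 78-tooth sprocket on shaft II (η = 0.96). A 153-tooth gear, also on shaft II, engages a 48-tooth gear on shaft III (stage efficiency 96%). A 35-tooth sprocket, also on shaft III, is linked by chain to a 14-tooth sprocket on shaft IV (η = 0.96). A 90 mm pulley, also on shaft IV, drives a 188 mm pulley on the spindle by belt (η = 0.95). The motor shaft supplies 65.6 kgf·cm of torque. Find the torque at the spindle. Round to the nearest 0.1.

After the chain (78/45): 65.6 × 1.7333 × 0.96 = 109.16 kgf·cm
After the gear mesh (48/153): 109.16 × 0.31373 × 0.96 = 32.876 kgf·cm
After the chain (14/35): 32.876 × 0.4 × 0.96 = 12.624 kgf·cm
After the belt (188/90): 12.624 × 2.0889 × 0.95 = 25.052 kgf·cm

25.1 kgf·cm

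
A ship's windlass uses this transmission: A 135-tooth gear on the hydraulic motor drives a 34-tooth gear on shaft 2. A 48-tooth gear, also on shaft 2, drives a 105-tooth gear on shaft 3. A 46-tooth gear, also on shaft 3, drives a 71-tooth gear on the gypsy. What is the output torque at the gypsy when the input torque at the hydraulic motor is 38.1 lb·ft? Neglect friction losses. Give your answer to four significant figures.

gear mesh 34/135 = 0.25185 → τ = 38.1·0.25185 = 9.5956 lb·ft
gear mesh 105/48 = 2.1875 → τ = 9.5956·2.1875 = 20.99 lb·ft
gear mesh 71/46 = 1.5435 → τ = 20.99·1.5435 = 32.398 lb·ft

32.40 lb·ft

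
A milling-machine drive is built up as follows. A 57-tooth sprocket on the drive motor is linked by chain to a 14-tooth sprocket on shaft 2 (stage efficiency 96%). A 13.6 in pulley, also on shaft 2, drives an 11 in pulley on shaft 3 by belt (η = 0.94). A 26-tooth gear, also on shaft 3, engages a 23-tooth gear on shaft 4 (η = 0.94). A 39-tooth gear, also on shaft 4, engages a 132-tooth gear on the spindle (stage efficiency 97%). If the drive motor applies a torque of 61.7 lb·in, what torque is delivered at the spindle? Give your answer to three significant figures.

30.2 lb·in

Chain: ratio = 14/57 = 0.24561; torque at shaft 2 = 61.7 × 0.24561 × 0.96 = 14.548 lb·in.
Belt: ratio = 11/13.6 = 0.80882; torque at shaft 3 = 14.548 × 0.80882 × 0.94 = 11.061 lb·in.
Gear mesh: ratio = 23/26 = 0.88462; torque at shaft 4 = 11.061 × 0.88462 × 0.94 = 9.1976 lb·in.
Gear mesh: ratio = 132/39 = 3.3846; torque at the spindle = 9.1976 × 3.3846 × 0.97 = 30.196 lb·in.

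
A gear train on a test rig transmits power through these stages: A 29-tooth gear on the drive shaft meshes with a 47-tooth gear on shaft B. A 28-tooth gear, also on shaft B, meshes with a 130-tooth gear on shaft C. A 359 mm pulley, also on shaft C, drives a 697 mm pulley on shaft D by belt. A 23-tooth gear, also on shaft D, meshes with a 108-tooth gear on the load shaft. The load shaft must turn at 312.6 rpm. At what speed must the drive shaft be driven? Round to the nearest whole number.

21444 rpm

Overall ratio R = 1.6207 × 4.6429 × 1.9415 × 4.6957 = 68.599.
Required input speed = output speed × R = 312.6 × 68.599 = 21444 rpm.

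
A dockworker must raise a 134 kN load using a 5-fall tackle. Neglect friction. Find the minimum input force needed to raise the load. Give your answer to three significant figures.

26.8 kN

Block-and-tackle MA = number of supporting rope parts = 5.
Effort = load / MA = 134 / 5 = 26.8 kN.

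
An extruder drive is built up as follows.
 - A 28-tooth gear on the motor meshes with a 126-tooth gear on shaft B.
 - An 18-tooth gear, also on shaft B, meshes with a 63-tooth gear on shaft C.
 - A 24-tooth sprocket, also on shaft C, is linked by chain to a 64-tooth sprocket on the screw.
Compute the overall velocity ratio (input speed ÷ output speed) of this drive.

42

Each stage contributes driven/driver: gear mesh 126/28 = 4.5, gear mesh 63/18 = 3.5, chain 64/24 = 2.6667.
Overall: 4.5 × 3.5 × 2.6667 = 42.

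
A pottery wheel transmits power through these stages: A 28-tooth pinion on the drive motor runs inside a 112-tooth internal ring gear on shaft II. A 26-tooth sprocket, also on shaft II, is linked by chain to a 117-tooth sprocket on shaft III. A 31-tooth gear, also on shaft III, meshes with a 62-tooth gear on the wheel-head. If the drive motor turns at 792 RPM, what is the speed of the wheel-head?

internal gear 112/28 = 4 → 792/4 = 198 RPM
chain 117/26 = 4.5 → 198/4.5 = 44 RPM
gear mesh 62/31 = 2 → 44/2 = 22 RPM

22 RPM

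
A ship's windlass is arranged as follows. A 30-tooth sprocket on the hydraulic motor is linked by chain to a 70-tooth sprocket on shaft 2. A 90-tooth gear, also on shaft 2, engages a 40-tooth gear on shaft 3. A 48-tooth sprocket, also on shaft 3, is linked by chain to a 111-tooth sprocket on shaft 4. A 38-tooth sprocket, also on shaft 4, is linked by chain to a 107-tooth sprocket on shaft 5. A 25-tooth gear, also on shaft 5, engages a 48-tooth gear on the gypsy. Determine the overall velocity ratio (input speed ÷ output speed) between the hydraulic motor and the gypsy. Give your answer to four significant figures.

Each stage contributes driven/driver: chain 70/30 = 2.3333, gear mesh 40/90 = 0.44444, chain 111/48 = 2.3125, chain 107/38 = 2.8158, gear mesh 48/25 = 1.92.
Overall: 2.3333 × 0.44444 × 2.3125 × 2.8158 × 1.92 = 12.965.

12.97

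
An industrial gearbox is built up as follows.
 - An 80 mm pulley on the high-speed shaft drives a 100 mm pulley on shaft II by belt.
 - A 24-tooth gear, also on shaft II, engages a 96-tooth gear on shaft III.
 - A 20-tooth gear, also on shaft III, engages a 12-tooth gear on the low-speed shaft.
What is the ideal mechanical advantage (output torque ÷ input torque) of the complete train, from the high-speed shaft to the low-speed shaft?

3

Each stage contributes driven/driver: belt 100/80 = 1.25, gear mesh 96/24 = 4, gear mesh 12/20 = 0.6.
Overall: 1.25 × 4 × 0.6 = 3.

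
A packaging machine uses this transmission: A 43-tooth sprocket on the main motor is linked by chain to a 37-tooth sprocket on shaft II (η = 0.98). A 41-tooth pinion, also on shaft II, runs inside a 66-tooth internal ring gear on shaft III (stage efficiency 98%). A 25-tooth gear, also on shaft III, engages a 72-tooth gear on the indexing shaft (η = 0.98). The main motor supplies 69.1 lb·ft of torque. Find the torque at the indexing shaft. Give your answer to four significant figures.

259.4 lb·ft

Chain: ratio = 37/43 = 0.86047; torque at shaft II = 69.1 × 0.86047 × 0.98 = 58.269 lb·ft.
Internal gear: ratio = 66/41 = 1.6098; torque at shaft III = 58.269 × 1.6098 × 0.98 = 91.923 lb·ft.
Gear mesh: ratio = 72/25 = 2.88; torque at the indexing shaft = 91.923 × 2.88 × 0.98 = 259.44 lb·ft.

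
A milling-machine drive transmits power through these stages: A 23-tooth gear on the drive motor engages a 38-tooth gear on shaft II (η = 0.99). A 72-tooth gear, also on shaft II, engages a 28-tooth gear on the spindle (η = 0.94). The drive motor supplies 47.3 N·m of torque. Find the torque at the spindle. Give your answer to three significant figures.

After the gear mesh (38/23): 47.3 × 1.6522 × 0.99 = 77.366 N·m
After the gear mesh (28/72): 77.366 × 0.38889 × 0.94 = 28.282 N·m

28.3 N·m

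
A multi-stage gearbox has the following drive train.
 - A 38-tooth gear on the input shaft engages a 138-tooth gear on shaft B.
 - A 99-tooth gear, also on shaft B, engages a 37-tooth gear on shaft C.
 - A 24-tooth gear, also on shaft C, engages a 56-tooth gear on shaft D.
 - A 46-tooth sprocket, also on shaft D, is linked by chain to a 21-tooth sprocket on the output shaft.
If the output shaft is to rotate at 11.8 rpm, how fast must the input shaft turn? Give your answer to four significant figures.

17.06 rpm

Overall ratio R = 3.6316 × 0.37374 × 2.3333 × 0.45652 = 1.4458.
Required input speed = output speed × R = 11.8 × 1.4458 = 17.06 rpm.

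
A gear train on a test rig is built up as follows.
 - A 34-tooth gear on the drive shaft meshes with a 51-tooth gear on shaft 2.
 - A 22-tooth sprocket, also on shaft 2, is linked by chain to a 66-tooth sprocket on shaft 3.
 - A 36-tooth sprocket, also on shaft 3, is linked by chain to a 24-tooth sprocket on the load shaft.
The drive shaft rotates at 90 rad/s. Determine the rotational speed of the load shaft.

30 rad/s

the drive shaft → shaft 2 (gear mesh, 51/34): 90 ÷ 1.5 = 60 rad/s
shaft 2 → shaft 3 (chain, 66/22): 60 ÷ 3 = 20 rad/s
shaft 3 → the load shaft (chain, 24/36): 20 ÷ 0.66667 = 30 rad/s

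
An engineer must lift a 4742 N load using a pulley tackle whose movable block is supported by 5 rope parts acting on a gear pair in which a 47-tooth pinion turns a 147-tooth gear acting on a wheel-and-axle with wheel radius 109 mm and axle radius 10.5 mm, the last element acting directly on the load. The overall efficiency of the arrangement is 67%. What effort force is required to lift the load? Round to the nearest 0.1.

43.6 N

Block-and-tackle MA = number of supporting rope parts = 5.
Gear pair MA = 147/47 = 3.1277.
Wheel-and-axle MA = R/r = 109/10.5 = 10.381.
Combined ideal MA = 5 × 3.1277 × 10.381 = 162.34.
Actual MA = 162.34 × 0.67 = 108.77.
Effort = load / actual MA = 4742 / 108.77 = 43.597 N.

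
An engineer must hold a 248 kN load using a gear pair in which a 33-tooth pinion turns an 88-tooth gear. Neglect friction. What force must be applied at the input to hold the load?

Gear pair MA = 88/33 = 2.6667.
Effort = load / MA = 248 / 2.6667 = 93 kN.

93 kN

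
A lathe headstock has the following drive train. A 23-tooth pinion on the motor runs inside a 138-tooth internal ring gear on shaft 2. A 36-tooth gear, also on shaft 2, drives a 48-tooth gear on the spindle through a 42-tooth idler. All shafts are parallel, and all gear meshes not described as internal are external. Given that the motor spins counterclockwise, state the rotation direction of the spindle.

counterclockwise

the motor → shaft 2: internal mesh, same direction → CCW.
shaft 2 → the spindle: driver → idler → driven is 2 external meshes, 2 reversals → CCW.
2 reversals in total — an even number — so the spindle turns the same way as the motor.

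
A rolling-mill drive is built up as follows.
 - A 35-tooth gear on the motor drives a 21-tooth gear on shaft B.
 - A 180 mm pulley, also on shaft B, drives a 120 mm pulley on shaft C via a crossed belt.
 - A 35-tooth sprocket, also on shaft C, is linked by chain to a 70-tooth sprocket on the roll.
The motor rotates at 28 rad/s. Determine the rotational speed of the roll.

35 rad/s

Gear mesh: ratio = 21/35 = 0.6, so shaft B turns at 28 / 0.6 = 46.667 rad/s.
Belt: ratio = 120/180 = 0.66667, so shaft C turns at 46.667 / 0.66667 = 70 rad/s.
Chain: ratio = 70/35 = 2, so the roll turns at 70 / 2 = 35 rad/s.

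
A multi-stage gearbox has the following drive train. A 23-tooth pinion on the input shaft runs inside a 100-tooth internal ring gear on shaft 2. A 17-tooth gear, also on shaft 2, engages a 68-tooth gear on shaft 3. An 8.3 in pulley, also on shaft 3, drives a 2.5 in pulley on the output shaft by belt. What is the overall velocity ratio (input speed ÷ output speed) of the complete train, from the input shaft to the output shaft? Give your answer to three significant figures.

Each stage contributes driven/driver: internal gear 100/23 = 4.3478, gear mesh 68/17 = 4, belt 2.5/8.3 = 0.3012.
Overall: 4.3478 × 4 × 0.3012 = 5.2383.

5.24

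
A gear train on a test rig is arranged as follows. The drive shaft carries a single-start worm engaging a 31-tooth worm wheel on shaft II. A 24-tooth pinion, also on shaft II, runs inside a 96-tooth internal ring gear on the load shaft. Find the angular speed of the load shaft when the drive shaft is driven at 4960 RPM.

Worm: ratio = 31/1 = 31, so shaft II turns at 4960 / 31 = 160 RPM.
Internal gear: ratio = 96/24 = 4, so the load shaft turns at 160 / 4 = 40 RPM.

40 RPM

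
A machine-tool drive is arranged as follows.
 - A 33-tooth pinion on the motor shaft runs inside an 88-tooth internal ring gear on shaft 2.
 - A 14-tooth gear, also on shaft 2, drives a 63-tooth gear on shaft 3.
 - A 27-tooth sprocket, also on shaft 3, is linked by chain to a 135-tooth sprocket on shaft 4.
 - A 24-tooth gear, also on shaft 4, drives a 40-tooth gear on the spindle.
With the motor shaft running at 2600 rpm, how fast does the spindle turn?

26 rpm

internal gear 88/33 = 2.6667 → 2600/2.6667 = 975 rpm
gear mesh 63/14 = 4.5 → 975/4.5 = 216.67 rpm
chain 135/27 = 5 → 216.67/5 = 43.333 rpm
gear mesh 40/24 = 1.6667 → 43.333/1.6667 = 26 rpm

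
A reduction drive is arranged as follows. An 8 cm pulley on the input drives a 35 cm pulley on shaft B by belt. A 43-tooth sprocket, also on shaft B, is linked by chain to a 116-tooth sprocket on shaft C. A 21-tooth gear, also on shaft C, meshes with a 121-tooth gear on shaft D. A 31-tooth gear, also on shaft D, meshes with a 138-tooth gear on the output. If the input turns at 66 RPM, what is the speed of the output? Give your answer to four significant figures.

the input → shaft B (belt, 35/8): 66 ÷ 4.375 = 15.086 RPM
shaft B → shaft C (chain, 116/43): 15.086 ÷ 2.6977 = 5.5921 RPM
shaft C → shaft D (gear mesh, 121/21): 5.5921 ÷ 5.7619 = 0.97053 RPM
shaft D → the output (gear mesh, 138/31): 0.97053 ÷ 4.4516 = 0.21802 RPM

0.2180 RPM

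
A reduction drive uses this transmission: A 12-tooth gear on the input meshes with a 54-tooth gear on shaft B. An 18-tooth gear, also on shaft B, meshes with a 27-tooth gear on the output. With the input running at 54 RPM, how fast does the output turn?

8 RPM

Gear mesh: ratio = 54/12 = 4.5, so shaft B turns at 54 / 4.5 = 12 RPM.
Gear mesh: ratio = 27/18 = 1.5, so the output turns at 12 / 1.5 = 8 RPM.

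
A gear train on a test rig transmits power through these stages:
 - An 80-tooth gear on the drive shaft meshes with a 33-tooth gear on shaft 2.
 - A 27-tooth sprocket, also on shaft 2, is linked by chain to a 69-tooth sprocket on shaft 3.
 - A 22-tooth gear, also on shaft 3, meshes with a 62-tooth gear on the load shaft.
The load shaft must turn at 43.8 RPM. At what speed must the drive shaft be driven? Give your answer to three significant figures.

130 RPM

Overall ratio R = 0.4125 × 2.5556 × 2.8182 = 2.9708.
Required input speed = output speed × R = 43.8 × 2.9708 = 130.12 RPM.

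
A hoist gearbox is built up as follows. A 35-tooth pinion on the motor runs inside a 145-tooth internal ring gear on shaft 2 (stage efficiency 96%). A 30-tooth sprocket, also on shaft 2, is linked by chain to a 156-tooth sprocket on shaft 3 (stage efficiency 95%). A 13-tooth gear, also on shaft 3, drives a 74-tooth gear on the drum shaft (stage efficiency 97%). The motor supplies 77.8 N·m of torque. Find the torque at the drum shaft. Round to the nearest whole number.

8440 N·m

After the internal gear (145/35): 77.8 × 4.1429 × 0.96 = 309.42 N·m
After the chain (156/30): 309.42 × 5.2 × 0.95 = 1528.5 N·m
After the gear mesh (74/13): 1528.5 × 5.6923 × 0.97 = 8439.9 N·m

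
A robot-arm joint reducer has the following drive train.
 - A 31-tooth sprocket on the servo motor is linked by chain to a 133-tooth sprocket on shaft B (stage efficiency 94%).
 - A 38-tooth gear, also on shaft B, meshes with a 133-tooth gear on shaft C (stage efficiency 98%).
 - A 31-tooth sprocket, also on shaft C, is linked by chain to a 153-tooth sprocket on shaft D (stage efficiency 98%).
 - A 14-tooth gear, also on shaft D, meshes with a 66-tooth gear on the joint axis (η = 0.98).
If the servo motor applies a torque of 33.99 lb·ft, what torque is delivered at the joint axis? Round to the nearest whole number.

After the chain (133/31): 33.99 × 4.2903 × 0.94 = 137.08 lb·ft
After the gear mesh (133/38): 137.08 × 3.5 × 0.98 = 470.18 lb·ft
After the chain (153/31): 470.18 × 4.9355 × 0.98 = 2274.1 lb·ft
After the gear mesh (66/14): 2274.1 × 4.7143 × 0.98 = 10507 lb·ft

10507 lb·ft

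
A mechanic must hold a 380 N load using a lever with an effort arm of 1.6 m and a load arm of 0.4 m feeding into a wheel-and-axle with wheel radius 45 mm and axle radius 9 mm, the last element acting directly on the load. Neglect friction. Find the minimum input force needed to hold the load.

19 N

Lever MA = effort arm / load arm = 1.6/0.4 = 4.
Wheel-and-axle MA = R/r = 45/9 = 5.
Combined ideal MA = 4 × 5 = 20.
Effort = load / MA = 380 / 20 = 19 N.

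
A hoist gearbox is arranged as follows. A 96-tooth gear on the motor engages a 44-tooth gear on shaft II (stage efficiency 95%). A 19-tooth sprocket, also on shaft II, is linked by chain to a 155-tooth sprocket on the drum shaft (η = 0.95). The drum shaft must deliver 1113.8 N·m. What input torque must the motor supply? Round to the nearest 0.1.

Overall ratio R = 0.45833 × 8.1579 = 3.739; overall efficiency η = 0.95 × 0.95 = 0.9025.
Input torque = output torque / (R × η) = 1113.8 / (3.739 × 0.9025) = 330.07 N·m.

330.1 N·m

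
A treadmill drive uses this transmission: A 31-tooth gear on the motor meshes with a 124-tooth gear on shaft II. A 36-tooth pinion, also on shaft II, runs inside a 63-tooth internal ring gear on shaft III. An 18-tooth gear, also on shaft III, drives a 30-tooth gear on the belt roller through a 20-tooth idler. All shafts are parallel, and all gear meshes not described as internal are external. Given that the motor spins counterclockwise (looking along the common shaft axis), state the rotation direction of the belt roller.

clockwise

the motor → shaft II: external mesh, 1 reversal → CW.
shaft II → shaft III: internal mesh, same direction → CW.
shaft III → the belt roller: driver → idler → driven is 2 external meshes, 2 reversals → CW.
3 reversals in total — an odd number — so the belt roller turns opposite to the motor.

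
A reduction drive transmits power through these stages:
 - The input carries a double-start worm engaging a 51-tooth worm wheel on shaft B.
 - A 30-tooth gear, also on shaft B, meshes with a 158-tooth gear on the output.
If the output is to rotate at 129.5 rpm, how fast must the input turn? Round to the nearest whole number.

Overall ratio R = 25.5 × 5.2667 = 134.3.
Required input speed = output speed × R = 129.5 × 134.3 = 17392 rpm.

17392 rpm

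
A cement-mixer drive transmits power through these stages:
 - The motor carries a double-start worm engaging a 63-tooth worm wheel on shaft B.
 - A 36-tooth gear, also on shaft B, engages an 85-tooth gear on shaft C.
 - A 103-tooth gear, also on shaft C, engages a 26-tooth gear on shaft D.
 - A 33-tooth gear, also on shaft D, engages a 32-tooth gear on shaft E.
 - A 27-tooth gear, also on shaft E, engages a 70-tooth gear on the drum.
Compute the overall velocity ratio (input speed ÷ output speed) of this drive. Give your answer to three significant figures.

Each stage contributes driven/driver: worm 63/2 = 31.5, gear mesh 85/36 = 2.3611, gear mesh 26/103 = 0.25243, gear mesh 32/33 = 0.9697, gear mesh 70/27 = 2.5926.
Overall: 31.5 × 2.3611 × 0.25243 × 0.9697 × 2.5926 = 47.199.

47.2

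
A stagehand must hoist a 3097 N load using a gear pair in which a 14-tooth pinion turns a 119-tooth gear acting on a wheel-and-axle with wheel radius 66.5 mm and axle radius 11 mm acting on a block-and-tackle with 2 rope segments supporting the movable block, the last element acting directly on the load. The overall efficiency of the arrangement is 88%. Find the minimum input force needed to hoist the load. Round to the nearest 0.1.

34.2 N

Gear pair MA = 119/14 = 8.5.
Wheel-and-axle MA = R/r = 66.5/11 = 6.0455.
Block-and-tackle MA = number of supporting rope parts = 2.
Combined ideal MA = 8.5 × 6.0455 × 2 = 102.77.
Actual MA = 102.77 × 0.88 = 90.44.
Effort = load / actual MA = 3097 / 90.44 = 34.244 N.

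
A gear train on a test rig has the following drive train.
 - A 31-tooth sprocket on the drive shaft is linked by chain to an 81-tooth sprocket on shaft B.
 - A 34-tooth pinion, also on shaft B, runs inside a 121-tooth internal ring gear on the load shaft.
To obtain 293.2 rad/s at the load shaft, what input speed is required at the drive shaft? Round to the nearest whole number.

Overall ratio R = 2.6129 × 3.5588 = 9.2989.
Required input speed = output speed × R = 293.2 × 9.2989 = 2726.4 rad/s.

2726 rad/s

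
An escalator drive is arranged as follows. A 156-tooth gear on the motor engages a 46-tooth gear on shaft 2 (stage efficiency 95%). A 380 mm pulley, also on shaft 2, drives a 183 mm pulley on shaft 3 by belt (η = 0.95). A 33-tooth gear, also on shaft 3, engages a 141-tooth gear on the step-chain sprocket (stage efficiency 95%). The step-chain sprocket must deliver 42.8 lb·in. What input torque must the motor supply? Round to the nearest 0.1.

82.3 lb·in

Overall ratio R = 0.29487 × 0.48158 × 4.2727 = 0.60674; overall efficiency η = 0.95 × 0.95 × 0.95 = 0.8574.
Input torque = output torque / (R × η) = 42.8 / (0.60674 × 0.8574) = 82.275 lb·in.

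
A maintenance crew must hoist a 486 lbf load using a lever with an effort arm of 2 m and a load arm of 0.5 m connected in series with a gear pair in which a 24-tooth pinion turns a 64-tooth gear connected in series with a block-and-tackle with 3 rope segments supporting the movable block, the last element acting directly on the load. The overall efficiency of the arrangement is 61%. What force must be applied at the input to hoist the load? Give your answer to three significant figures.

24.9 lbf

Lever MA = effort arm / load arm = 2/0.5 = 4.
Gear pair MA = 64/24 = 2.6667.
Block-and-tackle MA = number of supporting rope parts = 3.
Combined ideal MA = 4 × 2.6667 × 3 = 32.
Actual MA = 32 × 0.61 = 19.52.
Effort = load / actual MA = 486 / 19.52 = 24.898 lbf.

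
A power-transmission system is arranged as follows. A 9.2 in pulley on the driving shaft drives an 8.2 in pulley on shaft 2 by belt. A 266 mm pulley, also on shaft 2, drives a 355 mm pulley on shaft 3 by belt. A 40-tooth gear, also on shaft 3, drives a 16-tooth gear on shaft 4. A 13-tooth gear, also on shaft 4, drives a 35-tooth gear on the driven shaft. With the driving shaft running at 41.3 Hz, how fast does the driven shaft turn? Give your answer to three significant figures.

32.2 Hz

the driving shaft → shaft 2 (belt, 8.2/9.2): 41.3 ÷ 0.8913 = 46.337 Hz
shaft 2 → shaft 3 (belt, 355/266): 46.337 ÷ 1.3346 = 34.72 Hz
shaft 3 → shaft 4 (gear mesh, 16/40): 34.72 ÷ 0.4 = 86.8 Hz
shaft 4 → the driven shaft (gear mesh, 35/13): 86.8 ÷ 2.6923 = 32.24 Hz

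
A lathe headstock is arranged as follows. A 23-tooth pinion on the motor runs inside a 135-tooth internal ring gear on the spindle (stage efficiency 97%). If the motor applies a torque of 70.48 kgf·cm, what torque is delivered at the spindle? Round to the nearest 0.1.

401.3 kgf·cm

Internal gear: ratio = 135/23 = 5.8696; torque at the spindle = 70.48 × 5.8696 × 0.97 = 401.28 kgf·cm.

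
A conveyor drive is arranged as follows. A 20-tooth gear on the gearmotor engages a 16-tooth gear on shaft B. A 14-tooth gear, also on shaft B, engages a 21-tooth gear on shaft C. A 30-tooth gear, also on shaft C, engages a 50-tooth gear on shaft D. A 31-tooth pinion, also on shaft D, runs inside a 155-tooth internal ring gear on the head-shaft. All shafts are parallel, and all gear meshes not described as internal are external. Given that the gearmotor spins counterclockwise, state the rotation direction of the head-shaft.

the gearmotor → shaft B: external mesh, 1 reversal → CW.
shaft B → shaft C: external mesh, 1 reversal → CCW.
shaft C → shaft D: external mesh, 1 reversal → CW.
shaft D → the head-shaft: internal mesh, same direction → CW.
3 reversals in total — an odd number — so the head-shaft turns opposite to the gearmotor.

clockwise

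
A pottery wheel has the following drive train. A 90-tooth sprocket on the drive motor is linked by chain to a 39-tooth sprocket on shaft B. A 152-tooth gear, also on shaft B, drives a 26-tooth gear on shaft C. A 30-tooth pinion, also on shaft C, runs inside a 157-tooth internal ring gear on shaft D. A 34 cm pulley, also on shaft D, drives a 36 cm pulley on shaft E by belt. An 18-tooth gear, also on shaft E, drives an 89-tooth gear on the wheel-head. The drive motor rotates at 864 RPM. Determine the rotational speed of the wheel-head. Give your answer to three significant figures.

Chain: ratio = 39/90 = 0.43333, so shaft B turns at 864 / 0.43333 = 1993.8 RPM.
Gear mesh: ratio = 26/152 = 0.17105, so shaft C turns at 1993.8 / 0.17105 = 11656 RPM.
Internal gear: ratio = 157/30 = 5.2333, so shaft D turns at 11656 / 5.2333 = 2227.3 RPM.
Belt: ratio = 36/34 = 1.0588, so shaft E turns at 2227.3 / 1.0588 = 2103.6 RPM.
Gear mesh: ratio = 89/18 = 4.9444, so the wheel-head turns at 2103.6 / 4.9444 = 425.44 RPM.

425 RPM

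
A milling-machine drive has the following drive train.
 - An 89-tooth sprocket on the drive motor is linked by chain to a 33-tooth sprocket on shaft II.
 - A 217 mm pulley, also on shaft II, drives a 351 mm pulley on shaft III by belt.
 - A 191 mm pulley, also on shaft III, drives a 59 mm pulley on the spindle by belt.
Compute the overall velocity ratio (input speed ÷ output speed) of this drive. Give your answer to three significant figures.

0.185

Each stage contributes driven/driver: chain 33/89 = 0.37079, belt 351/217 = 1.6175, belt 59/191 = 0.3089.
Overall: 0.37079 × 1.6175 × 0.3089 = 0.18526.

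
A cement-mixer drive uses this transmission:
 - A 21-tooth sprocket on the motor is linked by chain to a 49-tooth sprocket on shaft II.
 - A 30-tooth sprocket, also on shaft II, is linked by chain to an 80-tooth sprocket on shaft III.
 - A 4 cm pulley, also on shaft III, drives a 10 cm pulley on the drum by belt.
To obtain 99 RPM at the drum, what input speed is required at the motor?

1540 RPM

Overall ratio R = 2.3333 × 2.6667 × 2.5 = 15.556.
Required input speed = output speed × R = 99 × 15.556 = 1540 RPM.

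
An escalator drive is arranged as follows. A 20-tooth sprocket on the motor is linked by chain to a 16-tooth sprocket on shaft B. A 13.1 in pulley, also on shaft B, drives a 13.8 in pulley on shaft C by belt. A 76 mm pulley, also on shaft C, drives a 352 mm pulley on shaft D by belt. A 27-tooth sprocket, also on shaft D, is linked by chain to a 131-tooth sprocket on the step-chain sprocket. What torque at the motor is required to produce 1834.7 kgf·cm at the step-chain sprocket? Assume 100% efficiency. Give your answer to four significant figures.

Overall ratio R = 0.8 × 1.0534 × 4.6316 × 4.8519 = 18.938.
Input torque = output torque / R = 1834.7 / 18.938 = 96.879 kgf·cm.

96.88 kgf·cm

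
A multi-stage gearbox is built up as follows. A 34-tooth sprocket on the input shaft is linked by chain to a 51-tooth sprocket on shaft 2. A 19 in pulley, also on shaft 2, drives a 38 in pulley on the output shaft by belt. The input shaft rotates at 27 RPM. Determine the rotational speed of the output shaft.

chain 51/34 = 1.5 → 27/1.5 = 18 RPM
belt 38/19 = 2 → 18/2 = 9 RPM

9 RPM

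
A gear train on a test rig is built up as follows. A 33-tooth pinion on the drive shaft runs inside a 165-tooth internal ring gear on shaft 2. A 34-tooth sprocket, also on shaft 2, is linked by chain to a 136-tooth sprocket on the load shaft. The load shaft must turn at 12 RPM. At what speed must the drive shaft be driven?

Overall ratio R = 5 × 4 = 20.
Required input speed = output speed × R = 12 × 20 = 240 RPM.

240 RPM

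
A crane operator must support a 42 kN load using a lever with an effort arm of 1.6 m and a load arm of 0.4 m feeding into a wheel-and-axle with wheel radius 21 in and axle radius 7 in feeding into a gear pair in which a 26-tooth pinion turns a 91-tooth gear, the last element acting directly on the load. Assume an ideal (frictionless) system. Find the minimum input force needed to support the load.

1 kN

Lever MA = effort arm / load arm = 1.6/0.4 = 4.
Wheel-and-axle MA = R/r = 21/7 = 3.
Gear pair MA = 91/26 = 3.5.
Combined ideal MA = 4 × 3 × 3.5 = 42.
Effort = load / MA = 42 / 42 = 1 kN.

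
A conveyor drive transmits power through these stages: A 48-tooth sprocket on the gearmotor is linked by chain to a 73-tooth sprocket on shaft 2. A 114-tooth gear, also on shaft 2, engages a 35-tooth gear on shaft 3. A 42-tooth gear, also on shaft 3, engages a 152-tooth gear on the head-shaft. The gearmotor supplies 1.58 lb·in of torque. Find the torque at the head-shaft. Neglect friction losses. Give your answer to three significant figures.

2.67 lb·in

chain 73/48 = 1.5208 → τ = 1.58·1.5208 = 2.4029 lb·in
gear mesh 35/114 = 0.30702 → τ = 2.4029·0.30702 = 0.73774 lb·in
gear mesh 152/42 = 3.619 → τ = 0.73774·3.619 = 2.6699 lb·in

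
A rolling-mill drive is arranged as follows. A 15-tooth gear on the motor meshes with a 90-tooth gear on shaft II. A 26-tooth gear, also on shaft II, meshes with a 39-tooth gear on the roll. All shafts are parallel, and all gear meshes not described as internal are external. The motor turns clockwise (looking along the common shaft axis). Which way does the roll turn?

clockwise

the motor → shaft II: external mesh, 1 reversal → CCW.
shaft II → the roll: external mesh, 1 reversal → CW.
2 reversals in total — an even number — so the roll turns the same way as the motor.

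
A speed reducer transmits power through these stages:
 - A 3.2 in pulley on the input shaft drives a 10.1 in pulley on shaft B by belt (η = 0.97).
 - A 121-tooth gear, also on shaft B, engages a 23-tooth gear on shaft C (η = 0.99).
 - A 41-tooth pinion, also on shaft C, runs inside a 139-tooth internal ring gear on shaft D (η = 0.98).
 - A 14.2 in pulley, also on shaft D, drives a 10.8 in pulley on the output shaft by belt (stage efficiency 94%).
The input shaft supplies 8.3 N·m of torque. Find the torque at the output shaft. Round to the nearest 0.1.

Belt: ratio = 10.1/3.2 = 3.1562; torque at shaft B = 8.3 × 3.1562 × 0.97 = 25.411 N·m.
Gear mesh: ratio = 23/121 = 0.19008; torque at shaft C = 25.411 × 0.19008 × 0.99 = 4.7819 N·m.
Internal gear: ratio = 139/41 = 3.3902; torque at shaft D = 4.7819 × 3.3902 × 0.98 = 15.888 N·m.
Belt: ratio = 10.8/14.2 = 0.76056; torque at the output shaft = 15.888 × 0.76056 × 0.94 = 11.358 N·m.

11.4 N·m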